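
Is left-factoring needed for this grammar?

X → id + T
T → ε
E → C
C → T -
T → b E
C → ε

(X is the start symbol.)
Left-factoring is needed when two productions for the same non-terminal
share a common prefix on the right-hand side.

Productions for T:
  T → ε
  T → b E
Productions for C:
  C → T -
  C → ε

No common prefixes found.

Answer: No, left-factoring is not needed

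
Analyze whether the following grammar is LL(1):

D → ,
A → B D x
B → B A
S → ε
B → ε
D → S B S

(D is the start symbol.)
No. Predict set conflict for D: { ',' }

A grammar is LL(1) if for each non-terminal N with multiple productions, the predict sets of those productions are pairwise disjoint, where PREDICT(N → α) = (FIRST(α) \ {ε}) ∪ (FOLLOW(N) if α ⇒* ε).

Relevant sets:
  FIRST(S) = { ε }
  FIRST(B) = { ',', 'x', ε }
  FIRST(A) = { ',', 'x' }
  FOLLOW(D) = { $, 'x' }
  FOLLOW(B) = { $, ',', 'x' }

For D:
  PREDICT(D → ',') = { ',' }
  PREDICT(D → S B S) = { $, ',', 'x' }
For B:
  PREDICT(B → B A) = { ',', 'x' }
  PREDICT(B → ε) = { $, ',', 'x' }
A, S have a single production, so nothing to check there.

Conflict found: Predict set conflict for D: { ',' }
The grammar is NOT LL(1).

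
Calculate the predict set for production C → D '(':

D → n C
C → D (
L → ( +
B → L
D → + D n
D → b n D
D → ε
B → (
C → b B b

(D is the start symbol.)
{ '(', '+', 'b', 'n' }

PREDICT(C → D '(') = (FIRST(RHS) \ {ε}) ∪ (FOLLOW(C) if ε ∈ FIRST(RHS), i.e. RHS ⇒* ε)
FIRST(D) = { '+', 'b', 'n', ε }
FIRST(D '(') = { '(', '+', 'b', 'n' }
ε ∉ FIRST(D '('), so FOLLOW(C) is not added.
PREDICT(C → D '(') = { '(', '+', 'b', 'n' }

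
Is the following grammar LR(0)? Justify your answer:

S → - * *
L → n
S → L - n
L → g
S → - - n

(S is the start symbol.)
A grammar is LR(0) if no state in the canonical LR(0) collection has:
  - both a shift item (dot before a terminal) and a complete item (shift-reduce conflict), or
  - two or more complete items (reduce-reduce conflict; the accept item [S' → S .] counts as a complete item here).

Augment with S' → S and build the canonical LR(0) collection (I0 = CLOSURE({[S' → . S]}), then GOTO on every symbol after a dot until no new states appear). It has 12 states:
  I0: { [L → . g], [L → . n], [S → . - * *], [S → . - - n], [S → . L - n], [S' → . S] }  — shift
  I1: { [S → - . * *], [S → - . - n] }  — shift
  I2: { [S → L . - n] }  — shift
  I3: { [S' → S .] }  — accept
  I4: { [L → g .] }  — reduce
  I5: { [L → n .] }  — reduce
  I6: { [S → L - . n] }  — shift
  I7: { [S → L - n .] }  — reduce
  I8: { [S → - * . *] }  — shift
  I9: { [S → - - . n] }  — shift
  I10: { [S → - - n .] }  — reduce
  I11: { [S → - * * .] }  — reduce

Every state is either a pure shift/goto state or contains exactly one complete item and nothing to shift — no conflicts. The grammar is LR(0).

Answer: Yes, the grammar is LR(0)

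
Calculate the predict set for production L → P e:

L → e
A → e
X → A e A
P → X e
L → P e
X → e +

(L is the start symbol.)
{ 'e' }

PREDICT(L → P e) = (FIRST(RHS) \ {ε}) ∪ (FOLLOW(L) if ε ∈ FIRST(RHS), i.e. RHS ⇒* ε)
FIRST(P) = { 'e' }
FIRST(P e) = { 'e' }
ε ∉ FIRST(P e), so FOLLOW(L) is not added.
PREDICT(L → P e) = { 'e' }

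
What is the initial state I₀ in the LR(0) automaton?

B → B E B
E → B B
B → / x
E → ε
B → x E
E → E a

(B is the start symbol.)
First, augment the grammar with B' → B
I₀ = CLOSURE({ [B' → . B] }):
  [B' → . B] has the dot before B: add [B → . B E B], [B → . / x], [B → . x E]
No further items can be added.

I₀ = { [B → . / x], [B → . B E B], [B → . x E], [B' → . B] }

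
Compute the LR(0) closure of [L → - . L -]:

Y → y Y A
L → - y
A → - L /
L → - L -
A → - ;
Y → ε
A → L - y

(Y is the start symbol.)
{ [L → - . L -], [L → . - L -], [L → . - y] }

Start with: [L → - . L -]
  [L → - . L -] has the dot before L: add [L → . - y], [L → . - L -]
No further items can be added.

CLOSURE = { [L → - . L -], [L → . - L -], [L → . - y] }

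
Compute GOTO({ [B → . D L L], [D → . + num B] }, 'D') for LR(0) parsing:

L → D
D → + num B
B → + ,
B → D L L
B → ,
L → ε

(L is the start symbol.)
GOTO(I, 'D') = CLOSURE({ [A → αX.β] : [A → α.Xβ] ∈ I, X = 'D' })

Items with dot before 'D', with the dot advanced:
  [B → . D L L] → [B → D . L L]
Closure of the advanced items:
  [B → D . L L] has the dot before L: add [L → . D], [L → .]
  [L → . D] has the dot before D: add [D → . + num B]

GOTO = { [B → D . L L], [D → . + num B], [L → . D], [L → .] }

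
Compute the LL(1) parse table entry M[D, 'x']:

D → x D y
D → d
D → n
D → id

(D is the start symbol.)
D → x D y

To find M[D, 'x'], we find productions for D where 'x' is in the predict set (PREDICT(N → α) = (FIRST(α) \ {ε}) ∪ (FOLLOW(N) if α ⇒* ε)).

D → x D y: PREDICT = { 'x' }
  'x' is in predict set, so this production goes in M[D, 'x']
D → d: PREDICT = { 'd' }
D → n: PREDICT = { 'n' }
D → id: PREDICT = { 'id' }

M[D, 'x'] = D → x D y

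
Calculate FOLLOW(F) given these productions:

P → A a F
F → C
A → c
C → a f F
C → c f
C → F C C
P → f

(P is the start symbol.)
In P → A a F: F is at the end, add FOLLOW(P)
In C → a f F: F is at the end, add FOLLOW(C)
In C → F C C: F is followed by C C, add FIRST(C C) \ {ε} = { 'a', 'c' }

The FOLLOW sets referred to above (computed the same way, to a fixed point):
  FOLLOW(P) = { $ }
  FOLLOW(C) = { $, 'a', 'c' }

Taking the union: FOLLOW(F) = { $, 'a', 'c' }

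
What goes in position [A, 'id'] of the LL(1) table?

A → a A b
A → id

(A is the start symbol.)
To find M[A, 'id'], we find productions for A where 'id' is in the predict set (PREDICT(N → α) = (FIRST(α) \ {ε}) ∪ (FOLLOW(N) if α ⇒* ε)).

A → a A b: PREDICT = { 'a' }
A → id: PREDICT = { 'id' }
  'id' is in predict set, so this production goes in M[A, 'id']

M[A, 'id'] = A → id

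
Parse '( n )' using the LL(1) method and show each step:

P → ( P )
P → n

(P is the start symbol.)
Stack is shown with the top on the left.

Stack    Input    Action
------------------------
P $      ( n ) $  output P → ( P )
( P ) $  ( n ) $  match '('
P ) $    n ) $    output P → n
n ) $    n ) $    match 'n'
) $      ) $      match ')'
$        $        accept

The string is accepted.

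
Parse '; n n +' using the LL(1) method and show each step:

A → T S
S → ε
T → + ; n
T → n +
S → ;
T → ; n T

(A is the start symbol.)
Stack is shown with the top on the left.

Stack      Input      Action
----------------------------
A $        ; n n + $  output A → T S
T S $      ; n n + $  output T → ; n T
; n T S $  ; n n + $  match ';'
n T S $    n n + $    match 'n'
T S $      n + $      output T → n +
n + S $    n + $      match 'n'
+ S $      + $        match '+'
S $        $          output S → ε
$          $          accept

The string is accepted.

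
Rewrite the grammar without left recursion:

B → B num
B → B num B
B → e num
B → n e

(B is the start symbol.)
B → e num B'
B → n e B'
B' → num B'
B' → num B B'
B' → ε

B is directly left-recursive. The standard transformation for
  A → A α₁ | ... | A α_m | β₁ | ... | β_n
is
  A  → β₁ A' | ... | β_n A'
  A' → α₁ A' | ... | α_m A' | ε

B → e num becomes B → e num B'
B → n e becomes B → n e B'
B → B num becomes B' → num B'
B → B num B becomes B' → num B B'
Add B' → ε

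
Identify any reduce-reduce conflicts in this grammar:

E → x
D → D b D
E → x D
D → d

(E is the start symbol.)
A reduce-reduce conflict occurs when an LR(0) state has two complete items [A → α .] and [B → β .] — both call for a reduction, and with no lookahead the parser cannot choose between them.

Augment with E' → E and build the canonical LR(0) collection (I0 = CLOSURE({[E' → . E]}), then GOTO on every symbol after a dot until no new states appear). It has 7 states:
  I0: { [E → . x D], [E → . x], [E' → . E] }  — shift
  I1: { [E' → E .] }  — accept
  I2: { [D → . D b D], [D → . d], [E → x . D], [E → x .] }  — shift, reduce
  I3: { [D → D . b D], [E → x D .] }  — shift, reduce
  I4: { [D → d .] }  — reduce
  I5: { [D → . D b D], [D → . d], [D → D b . D] }  — shift
  I6: { [D → D . b D], [D → D b D .] }  — shift, reduce

No state contains more than one complete item.

Answer: No reduce-reduce conflicts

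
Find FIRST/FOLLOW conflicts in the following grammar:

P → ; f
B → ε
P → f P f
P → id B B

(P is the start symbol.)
Nullable non-terminals: B.
B has a nullable alternative but only one production, so nothing to check.

P has no nullable alternative, so no FIRST/FOLLOW check is needed there.

No FIRST/FOLLOW conflicts found.

Answer: No FIRST/FOLLOW conflicts.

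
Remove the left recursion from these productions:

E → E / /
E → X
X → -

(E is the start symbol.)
E → X E'
E' → / / E'
E' → ε
X → -

E is directly left-recursive. The standard transformation for
  A → A α₁ | ... | A α_m | β₁ | ... | β_n
is
  A  → β₁ A' | ... | β_n A'
  A' → α₁ A' | ... | α_m A' | ε

E → X becomes E → X E'
E → E / / becomes E' → / / E'
Add E' → ε

Productions for other non-terminals are unchanged:
  X → -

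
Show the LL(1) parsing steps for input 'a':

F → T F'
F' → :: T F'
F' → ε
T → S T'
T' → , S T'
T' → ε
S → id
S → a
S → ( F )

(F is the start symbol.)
LL(1) parsing maintains a stack (initially the start symbol over $) and the input. At each step: if the stack top is a terminal, match it against the current input token; if it is a non-terminal N, replace it with the RHS of M[N, lookahead] (the unique production whose predict set contains the lookahead).

Stack is shown with the top on the left.

Stack      Input  Action
------------------------
F $        a $    output F → T F'
T F' $     a $    output T → S T'
S T' F' $  a $    output S → a
a T' F' $  a $    match 'a'
T' F' $    $      output T' → ε
F' $       $      output F' → ε
$          $      accept

The string is accepted.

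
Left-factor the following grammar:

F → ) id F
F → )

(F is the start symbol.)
F → ) F'
F' → id F
F' → ε

Left-factoring transforms A → αβ₁ | αβ₂ into A → αA' and A' → β₁ | β₂
(α is the longest common prefix among the alternatives). Repeat until
no nonterminal has two alternatives with a common prefix.

Round 1: F has alternatives sharing prefix ')'. Introduce F': F → ) F'
  Add: F' → id F
  Add: F' → ε

No remaining common prefixes — done.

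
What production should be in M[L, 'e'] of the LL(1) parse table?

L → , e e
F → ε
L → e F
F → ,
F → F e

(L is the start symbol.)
L → e F

To find M[L, 'e'], we find productions for L where 'e' is in the predict set (PREDICT(N → α) = (FIRST(α) \ {ε}) ∪ (FOLLOW(N) if α ⇒* ε)).

L → , e e: PREDICT = { ',' }
L → e F: PREDICT = { 'e' }
  'e' is in predict set, so this production goes in M[L, 'e']

M[L, 'e'] = L → e F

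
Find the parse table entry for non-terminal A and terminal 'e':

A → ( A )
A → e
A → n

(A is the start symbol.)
To find M[A, 'e'], we find productions for A where 'e' is in the predict set (PREDICT(N → α) = (FIRST(α) \ {ε}) ∪ (FOLLOW(N) if α ⇒* ε)).

A → ( A ): PREDICT = { '(' }
A → e: PREDICT = { 'e' }
  'e' is in predict set, so this production goes in M[A, 'e']
A → n: PREDICT = { 'n' }

M[A, 'e'] = A → e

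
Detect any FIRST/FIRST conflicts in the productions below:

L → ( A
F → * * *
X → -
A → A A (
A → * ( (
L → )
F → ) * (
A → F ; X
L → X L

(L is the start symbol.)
FIRST sets of the non-terminals at (or reachable through a nullable prefix from) the front of some alternative:
  FIRST(X) = { '-' }
  FIRST(A) = { ')', '*' }
  FIRST(F) = { ')', '*' }

Productions for L:
  L → ( A: FIRST = { '(' }
  L → ): FIRST = { ')' }
  L → X L: FIRST = { '-' }
Productions for F:
  F → * * *: FIRST = { '*' }
  F → ) * (: FIRST = { ')' }
Productions for A:
  A → A A (: FIRST = { ')', '*' }
  A → * ( (: FIRST = { '*' }
  A → F ; X: FIRST = { ')', '*' }
X has only one production, so no FIRST/FIRST conflict is possible there.

Conflict for A: A → A A ( and A → * ( (
  Overlap: { '*' }
Conflict for A: A → A A ( and A → F ; X
  Overlap: { ')', '*' }
Conflict for A: A → * ( ( and A → F ; X
  Overlap: { '*' }

Answer: Yes. A → A A '(' / A → '*' '(' '(' on { '*' }; A → A A '(' / A → F ';' X on { ')', '*' }; A → '*' '(' '(' / A → F ';' X on { '*' }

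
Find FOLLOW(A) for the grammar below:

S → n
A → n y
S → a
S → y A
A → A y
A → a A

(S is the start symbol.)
To compute FOLLOW(A), find every occurrence of A on a right-hand side N → α A β: add FIRST(β) \ {ε}, and if β is empty or nullable also add FOLLOW(N). Iterate to a fixed point.

In S → y A: A is at the end, add FOLLOW(S)
In A → A y: A is followed by y, add FIRST(y) \ {ε} = { 'y' }
In A → a A: A is at the end; this adds FOLLOW(A) to itself — nothing new

The FOLLOW sets referred to above (computed the same way, to a fixed point):
  FOLLOW(S) = { $ }

Taking the union: FOLLOW(A) = { $, 'y' }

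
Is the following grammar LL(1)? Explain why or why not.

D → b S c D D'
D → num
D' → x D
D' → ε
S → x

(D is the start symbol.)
No. Predict set conflict for D': { 'x' }

A grammar is LL(1) if for each non-terminal N with multiple productions, the predict sets of those productions are pairwise disjoint, where PREDICT(N → α) = (FIRST(α) \ {ε}) ∪ (FOLLOW(N) if α ⇒* ε).

Relevant sets:
  FOLLOW(D') = { $, 'x' }

For D:
  PREDICT(D → b S c D D') = { 'b' }
  PREDICT(D → num) = { 'num' }
For D':
  PREDICT(D' → x D) = { 'x' }
  PREDICT(D' → ε) = { $, 'x' }
S has a single production, so nothing to check there.

Conflict found: Predict set conflict for D': { 'x' }
The grammar is NOT LL(1).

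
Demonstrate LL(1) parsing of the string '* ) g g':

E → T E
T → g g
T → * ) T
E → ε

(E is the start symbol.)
LL(1) parsing maintains a stack (initially the start symbol over $) and the input. At each step: if the stack top is a terminal, match it against the current input token; if it is a non-terminal N, replace it with the RHS of M[N, lookahead] (the unique production whose predict set contains the lookahead).

Stack is shown with the top on the left.

Stack      Input      Action
----------------------------
E $        * ) g g $  output E → T E
T E $      * ) g g $  output T → * ) T
* ) T E $  * ) g g $  match '*'
) T E $    ) g g $    match ')'
T E $      g g $      output T → g g
g g E $    g g $      match 'g'
g E $      g $        match 'g'
E $        $          output E → ε
$          $          accept

The string is accepted.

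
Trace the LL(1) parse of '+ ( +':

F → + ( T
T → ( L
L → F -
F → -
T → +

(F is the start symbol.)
LL(1) parsing maintains a stack (initially the start symbol over $) and the input. At each step: if the stack top is a terminal, match it against the current input token; if it is a non-terminal N, replace it with the RHS of M[N, lookahead] (the unique production whose predict set contains the lookahead).

Stack is shown with the top on the left.

Stack    Input    Action
------------------------
F $      + ( + $  output F → + ( T
+ ( T $  + ( + $  match '+'
( T $    ( + $    match '('
T $      + $      output T → +
+ $      + $      match '+'
$        $        accept

The string is accepted.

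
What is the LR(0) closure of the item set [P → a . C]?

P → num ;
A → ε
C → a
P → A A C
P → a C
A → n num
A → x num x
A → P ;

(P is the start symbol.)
{ [C → . a], [P → a . C] }

To compute CLOSURE, for each item [A → α.Bβ] where B is a non-terminal, add [B → .γ] for all productions B → γ; repeat for the newly added items until nothing changes.

Start with: [P → a . C]
  [P → a . C] has the dot before C: add [C → . a]
No further items can be added.

CLOSURE = { [C → . a], [P → a . C] }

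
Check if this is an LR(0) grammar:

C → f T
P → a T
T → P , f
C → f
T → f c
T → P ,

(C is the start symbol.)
No. Shift-reduce conflict between [C → f .] and [P → . a T]

A grammar is LR(0) if no state in the canonical LR(0) collection has:
  - both a shift item (dot before a terminal) and a complete item (shift-reduce conflict), or
  - two or more complete items (reduce-reduce conflict; the accept item [C' → C .] counts as a complete item here).

Augment with C' → C and build the canonical LR(0) collection (I0 = CLOSURE({[C' → . C]}), then GOTO on every symbol after a dot until no new states appear). It has 11 states:
  I0: { [C → . f T], [C → . f], [C' → . C] }  — shift
  I1: { [C' → C .] }  — accept
  I2: { [C → f . T], [C → f .], [P → . a T], [T → . P , f], [T → . P ,], [T → . f c] }  — shift, reduce
  I3: { [T → P . , f], [T → P . ,] }  — shift
  I4: { [C → f T .] }  — reduce
  I5: { [P → . a T], [P → a . T], [T → . P , f], [T → . P ,], [T → . f c] }  — shift
  I6: { [T → f . c] }  — shift
  I7: { [T → f c .] }  — reduce
  I8: { [P → a T .] }  — reduce
  I9: { [T → P , . f], [T → P , .] }  — shift, reduce
  I10: { [T → P , f .] }  — reduce

Conflict in state I2:
  Shift-reduce conflict between [C → f .] and [P → . a T]
So the grammar is NOT LR(0).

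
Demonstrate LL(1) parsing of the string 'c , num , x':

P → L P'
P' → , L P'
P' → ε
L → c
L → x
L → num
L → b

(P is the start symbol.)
LL(1) parsing maintains a stack (initially the start symbol over $) and the input. At each step: if the stack top is a terminal, match it against the current input token; if it is a non-terminal N, replace it with the RHS of M[N, lookahead] (the unique production whose predict set contains the lookahead).

Stack is shown with the top on the left.

Stack     Input          Action
-------------------------------
P $       c , num , x $  output P → L P'
L P' $    c , num , x $  output L → c
c P' $    c , num , x $  match 'c'
P' $      , num , x $    output P' → , L P'
, L P' $  , num , x $    match ','
L P' $    num , x $      output L → num
num P' $  num , x $      match 'num'
P' $      , x $          output P' → , L P'
, L P' $  , x $          match ','
L P' $    x $            output L → x
x P' $    x $            match 'x'
P' $      $              output P' → ε
$         $              accept

The string is accepted.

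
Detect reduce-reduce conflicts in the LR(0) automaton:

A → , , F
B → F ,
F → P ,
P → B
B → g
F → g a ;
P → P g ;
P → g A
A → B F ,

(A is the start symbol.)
Augment with A' → A and build the canonical LR(0) collection (I0 = CLOSURE({[A' → . A]}), then GOTO on every symbol after a dot until no new states appear). It has 19 states:
  I0: { [A → . , , F], [A → . B F ,], [A' → . A], [B → . F ,], [B → . g], [F → . P ,], [F → . g a ;], [P → . B], [P → . P g ;], [P → . g A] }  — shift
  I1: { [A → , . , F] }  — shift
  I2: { [A' → A .] }  — accept
  I3: { [A → B . F ,], [B → . F ,], [B → . g], [F → . P ,], [F → . g a ;], [P → . B], [P → . P g ;], [P → . g A], [P → B .] }  — shift, reduce
  I4: { [B → F . ,] }  — shift
  I5: { [F → P . ,], [P → P . g ;] }  — shift
  I6: { [A → . , , F], [A → . B F ,], [B → . F ,], [B → . g], [B → g .], [F → . P ,], [F → . g a ;], [F → g . a ;], [P → . B], [P → . P g ;], [P → . g A], [P → g . A] }  — shift, reduce
  I7: { [P → g A .] }  — reduce
  I8: { [F → g a . ;] }  — shift
  I9: { [F → g a ; .] }  — reduce
  I10: { [F → P , .] }  — reduce
  I11: { [P → P g . ;] }  — shift
  I12: { [P → P g ; .] }  — reduce
  I13: { [B → F , .] }  — reduce
  I14: { [P → B .] }  — reduce
  I15: { [A → B F . ,], [B → F . ,] }  — shift
  I16: { [A → B F , .], [B → F , .] }  — 2 reduces
  I17: { [A → , , . F], [B → . F ,], [B → . g], [F → . P ,], [F → . g a ;], [P → . B], [P → . P g ;], [P → . g A] }  — shift
  I18: { [A → , , F .], [B → F . ,] }  — shift, reduce

I16 contains complete items [A → B F , .], [B → F , .] — reduce-reduce conflict.

Answer: Yes — I16: [A → B F , .] vs [B → F , .]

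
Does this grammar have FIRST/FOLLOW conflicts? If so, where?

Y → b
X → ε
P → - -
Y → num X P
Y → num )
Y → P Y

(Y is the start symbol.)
No FIRST/FOLLOW conflicts.

Nullable non-terminals: X.
X has a nullable alternative but only one production, so nothing to check.

P, Y have no nullable alternative, so no FIRST/FOLLOW check is needed there.

No FIRST/FOLLOW conflicts found.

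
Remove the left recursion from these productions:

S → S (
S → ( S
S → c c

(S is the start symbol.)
S is directly left-recursive. The standard transformation for
  A → A α₁ | ... | A α_m | β₁ | ... | β_n
is
  A  → β₁ A' | ... | β_n A'
  A' → α₁ A' | ... | α_m A' | ε

S → ( S becomes S → ( S S'
S → c c becomes S → c c S'
S → S ( becomes S' → ( S'
Add S' → ε

Resulting grammar:
S → ( S S'
S → c c S'
S' → ( S'
S' → ε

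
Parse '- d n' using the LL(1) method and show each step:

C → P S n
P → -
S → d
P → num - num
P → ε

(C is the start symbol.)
LL(1) parsing maintains a stack (initially the start symbol over $) and the input. At each step: if the stack top is a terminal, match it against the current input token; if it is a non-terminal N, replace it with the RHS of M[N, lookahead] (the unique production whose predict set contains the lookahead).

Stack is shown with the top on the left.

Stack    Input    Action
------------------------
C $      - d n $  output C → P S n
P S n $  - d n $  output P → -
- S n $  - d n $  match '-'
S n $    d n $    output S → d
d n $    d n $    match 'd'
n $      n $      match 'n'
$        $        accept

The string is accepted.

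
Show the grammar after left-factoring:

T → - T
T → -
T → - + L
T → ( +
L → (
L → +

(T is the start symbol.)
T → - T'
T' → T
T' → ε
T' → + L
T → ( +
L → (
L → +

Left-factoring transforms A → αβ₁ | αβ₂ into A → αA' and A' → β₁ | β₂
(α is the longest common prefix among the alternatives). Repeat until
no nonterminal has two alternatives with a common prefix.

Round 1: T has alternatives sharing prefix '-'. Introduce T': T → - T'
  Add: T' → T
  Add: T' → ε
  Add: T' → + L

No remaining common prefixes — done.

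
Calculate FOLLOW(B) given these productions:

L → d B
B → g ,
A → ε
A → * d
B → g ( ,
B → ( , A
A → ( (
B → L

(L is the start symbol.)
{ $ }

To compute FOLLOW(B), find every occurrence of B on a right-hand side N → α B β: add FIRST(β) \ {ε}, and if β is empty or nullable also add FOLLOW(N). Iterate to a fixed point.

In L → d B: B is at the end, add FOLLOW(L)

The FOLLOW sets referred to above (computed the same way, to a fixed point):
  FOLLOW(L) = { $ }

Taking the union: FOLLOW(B) = { $ }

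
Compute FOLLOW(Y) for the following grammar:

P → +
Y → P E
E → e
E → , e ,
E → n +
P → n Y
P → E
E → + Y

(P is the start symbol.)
To compute FOLLOW(Y), find every occurrence of Y on a right-hand side N → α Y β: add FIRST(β) \ {ε}, and if β is empty or nullable also add FOLLOW(N). Iterate to a fixed point.

In P → n Y: Y is at the end, add FOLLOW(P)
In E → + Y: Y is at the end, add FOLLOW(E)

The FOLLOW sets referred to above (computed the same way, to a fixed point):
  FOLLOW(P) = { $, '+', ',', 'e', 'n' }
  FOLLOW(E) = { $, '+', ',', 'e', 'n' }

Taking the union: FOLLOW(Y) = { $, '+', ',', 'e', 'n' }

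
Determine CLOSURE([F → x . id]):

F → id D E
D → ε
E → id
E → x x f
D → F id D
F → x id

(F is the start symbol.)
To compute CLOSURE, for each item [A → α.Bβ] where B is a non-terminal, add [B → .γ] for all productions B → γ; repeat for the newly added items until nothing changes.

Start with: [F → x . id]
The dot precedes the terminal id, so nothing is added.

CLOSURE = { [F → x . id] }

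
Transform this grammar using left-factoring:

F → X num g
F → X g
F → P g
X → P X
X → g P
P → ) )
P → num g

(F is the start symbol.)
F → X F'
F' → num g
F' → g
F → P g
X → P X
X → g P
P → ) )
P → num g

Left-factoring transforms A → αβ₁ | αβ₂ into A → αA' and A' → β₁ | β₂
(α is the longest common prefix among the alternatives). Repeat until
no nonterminal has two alternatives with a common prefix.

Round 1: F has alternatives sharing prefix 'X'. Introduce F': F → X F'
  Add: F' → num g
  Add: F' → g

No remaining common prefixes — done.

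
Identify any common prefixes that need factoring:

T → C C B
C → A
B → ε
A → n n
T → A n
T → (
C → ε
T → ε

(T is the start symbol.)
No, left-factoring is not needed

Left-factoring is needed when two productions for the same non-terminal
share a common prefix on the right-hand side.

Productions for T:
  T → C C B
  T → A n
  T → (
  T → ε
Productions for C:
  C → A
  C → ε

No common prefixes found.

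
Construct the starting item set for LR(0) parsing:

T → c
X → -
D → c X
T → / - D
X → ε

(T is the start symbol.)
{ [T → . / - D], [T → . c], [T' → . T] }

First, augment the grammar with T' → T
I₀ = CLOSURE({ [T' → . T] }):
  [T' → . T] has the dot before T: add [T → . c], [T → . / - D]
No further items can be added.

I₀ = { [T → . / - D], [T → . c], [T' → . T] }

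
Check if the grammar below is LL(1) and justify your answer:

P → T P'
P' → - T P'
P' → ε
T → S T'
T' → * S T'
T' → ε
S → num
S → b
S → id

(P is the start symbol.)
A grammar is LL(1) if for each non-terminal N with multiple productions, the predict sets of those productions are pairwise disjoint, where PREDICT(N → α) = (FIRST(α) \ {ε}) ∪ (FOLLOW(N) if α ⇒* ε).

Relevant sets:
  FOLLOW(P') = { $ }
  FOLLOW(T') = { $, '-' }

For P':
  PREDICT(P' → '-' T P') = { '-' }
  PREDICT(P' → ε) = { $ }
For T':
  PREDICT(T' → '*' S T') = { '*' }
  PREDICT(T' → ε) = { $, '-' }
For S:
  PREDICT(S → num) = { 'num' }
  PREDICT(S → b) = { 'b' }
  PREDICT(S → id) = { 'id' }
P, T have a single production, so nothing to check there.

All predict sets are disjoint. The grammar IS LL(1).

Answer: Yes, the grammar is LL(1).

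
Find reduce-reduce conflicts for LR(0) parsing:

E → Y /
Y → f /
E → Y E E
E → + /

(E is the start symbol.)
Augment with E' → E and build the canonical LR(0) collection (I0 = CLOSURE({[E' → . E]}), then GOTO on every symbol after a dot until no new states appear). It has 10 states:
  I0: { [E → . + /], [E → . Y /], [E → . Y E E], [E' → . E], [Y → . f /] }  — shift
  I1: { [E → + . /] }  — shift
  I2: { [E' → E .] }  — accept
  I3: { [E → . + /], [E → . Y /], [E → . Y E E], [E → Y . /], [E → Y . E E], [Y → . f /] }  — shift
  I4: { [Y → f . /] }  — shift
  I5: { [Y → f / .] }  — reduce
  I6: { [E → Y / .] }  — reduce
  I7: { [E → . + /], [E → . Y /], [E → . Y E E], [E → Y E . E], [Y → . f /] }  — shift
  I8: { [E → Y E E .] }  — reduce
  I9: { [E → + / .] }  — reduce

No state contains more than one complete item.

Answer: No reduce-reduce conflicts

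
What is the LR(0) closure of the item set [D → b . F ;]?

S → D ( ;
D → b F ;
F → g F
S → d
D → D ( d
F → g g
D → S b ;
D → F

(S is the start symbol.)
To compute CLOSURE, for each item [A → α.Bβ] where B is a non-terminal, add [B → .γ] for all productions B → γ; repeat for the newly added items until nothing changes.

Start with: [D → b . F ;]
  [D → b . F ;] has the dot before F: add [F → . g F], [F → . g g]
No further items can be added.

CLOSURE = { [D → b . F ;], [F → . g F], [F → . g g] }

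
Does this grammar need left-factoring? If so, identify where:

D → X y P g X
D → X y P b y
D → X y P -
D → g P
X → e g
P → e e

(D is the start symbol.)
Yes, D has productions with common prefix 'X y P'

Left-factoring is needed when two productions for the same non-terminal
share a common prefix on the right-hand side.

Productions for D:
  D → X y P g X
  D → X y P b y
  D → X y P -
  D → g P

Found common prefix 'X y P' in productions for D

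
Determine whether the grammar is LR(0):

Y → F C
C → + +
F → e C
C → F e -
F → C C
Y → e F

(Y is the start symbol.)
Augment with Y' → Y and build the canonical LR(0) collection (I0 = CLOSURE({[Y' → . Y]}), then GOTO on every symbol after a dot until no new states appear). It has 16 states:
  I0: { [C → . + +], [C → . F e -], [F → . C C], [F → . e C], [Y → . F C], [Y → . e F], [Y' → . Y] }  — shift
  I1: { [C → + . +] }  — shift
  I2: { [C → . + +], [C → . F e -], [F → . C C], [F → . e C], [F → C . C] }  — shift
  I3: { [C → . + +], [C → . F e -], [C → F . e -], [F → . C C], [F → . e C], [Y → F . C] }  — shift
  I4: { [Y' → Y .] }  — accept
  I5: { [C → . + +], [C → . F e -], [F → . C C], [F → . e C], [F → e . C], [Y → e . F] }  — shift
  I6: { [C → . + +], [C → . F e -], [F → . C C], [F → . e C], [F → C . C], [F → e C .] }  — shift, reduce
  I7: { [C → F . e -], [Y → e F .] }  — shift, reduce
  I8: { [C → . + +], [C → . F e -], [F → . C C], [F → . e C], [F → e . C] }  — shift
  I9: { [C → F . e -] }  — shift
  I10: { [C → F e . -] }  — shift
  I11: { [C → F e - .] }  — reduce
  I12: { [C → . + +], [C → . F e -], [F → . C C], [F → . e C], [F → C . C], [F → C C .] }  — shift, reduce
  I13: { [C → . + +], [C → . F e -], [F → . C C], [F → . e C], [F → C . C], [Y → F C .] }  — shift, reduce
  I14: { [C → . + +], [C → . F e -], [C → F e . -], [F → . C C], [F → . e C], [F → e . C] }  — shift
  I15: { [C → + + .] }  — reduce

Conflict in state I6:
  Shift-reduce conflict between [F → e C .] and [C → . + +]
So the grammar is NOT LR(0).

Answer: No. Shift-reduce conflict between [F → e C .] and [C → . + +]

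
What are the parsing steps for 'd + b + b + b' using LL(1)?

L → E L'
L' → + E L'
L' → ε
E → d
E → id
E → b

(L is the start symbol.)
Stack is shown with the top on the left.

Stack     Input            Action
---------------------------------
L $       d + b + b + b $  output L → E L'
E L' $    d + b + b + b $  output E → d
d L' $    d + b + b + b $  match 'd'
L' $      + b + b + b $    output L' → + E L'
+ E L' $  + b + b + b $    match '+'
E L' $    b + b + b $      output E → b
b L' $    b + b + b $      match 'b'
L' $      + b + b $        output L' → + E L'
+ E L' $  + b + b $        match '+'
E L' $    b + b $          output E → b
b L' $    b + b $          match 'b'
L' $      + b $            output L' → + E L'
+ E L' $  + b $            match '+'
E L' $    b $              output E → b
b L' $    b $              match 'b'
L' $      $                output L' → ε
$         $                accept

The string is accepted.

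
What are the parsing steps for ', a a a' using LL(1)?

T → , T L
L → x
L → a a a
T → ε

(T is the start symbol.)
LL(1) parsing maintains a stack (initially the start symbol over $) and the input. At each step: if the stack top is a terminal, match it against the current input token; if it is a non-terminal N, replace it with the RHS of M[N, lookahead] (the unique production whose predict set contains the lookahead).

Stack is shown with the top on the left.

Stack    Input      Action
--------------------------
T $      , a a a $  output T → , T L
, T L $  , a a a $  match ','
T L $    a a a $    output T → ε
L $      a a a $    output L → a a a
a a a $  a a a $    match 'a'
a a $    a a $      match 'a'
a $      a $        match 'a'
$        $          accept

The string is accepted.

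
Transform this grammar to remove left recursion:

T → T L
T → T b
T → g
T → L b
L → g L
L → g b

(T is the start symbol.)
T → g T'
T → L b T'
T' → L T'
T' → b T'
T' → ε
L → g L
L → g b

T is directly left-recursive. The standard transformation for
  A → A α₁ | ... | A α_m | β₁ | ... | β_n
is
  A  → β₁ A' | ... | β_n A'
  A' → α₁ A' | ... | α_m A' | ε

T → g becomes T → g T'
T → L b becomes T → L b T'
T → T L becomes T' → L T'
T → T b becomes T' → b T'
Add T' → ε

Productions for other non-terminals are unchanged:
  L → g L
  L → g b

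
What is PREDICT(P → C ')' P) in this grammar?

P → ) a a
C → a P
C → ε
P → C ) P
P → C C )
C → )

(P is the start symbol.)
{ ')', 'a' }

PREDICT(P → C ')' P) = (FIRST(RHS) \ {ε}) ∪ (FOLLOW(P) if ε ∈ FIRST(RHS), i.e. RHS ⇒* ε)
FIRST(C) = { ')', 'a', ε }
FIRST(C ')' P) = { ')', 'a' }
ε ∉ FIRST(C ')' P), so FOLLOW(P) is not added.
PREDICT(P → C ')' P) = { ')', 'a' }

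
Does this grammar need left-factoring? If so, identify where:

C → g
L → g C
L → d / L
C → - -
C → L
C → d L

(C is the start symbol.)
Left-factoring is needed when two productions for the same non-terminal
share a common prefix on the right-hand side.

Productions for C:
  C → g
  C → - -
  C → L
  C → d L
Productions for L:
  L → g C
  L → d / L

No common prefixes found.

Answer: No, left-factoring is not needed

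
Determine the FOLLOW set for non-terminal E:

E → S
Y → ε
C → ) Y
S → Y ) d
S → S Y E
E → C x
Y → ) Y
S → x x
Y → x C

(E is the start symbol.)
E is the start symbol, so $ ∈ FOLLOW(E).
In S → S Y E: E is at the end, add FOLLOW(S)

The FOLLOW sets referred to above (computed the same way, to a fixed point):
  FOLLOW(S) = { $, ')', 'x' }

Taking the union: FOLLOW(E) = { $, ')', 'x' }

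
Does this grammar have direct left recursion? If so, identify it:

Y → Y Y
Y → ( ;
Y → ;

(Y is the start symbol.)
Yes, Y is left-recursive

Y → Y Y: LEFT RECURSIVE (starts with Y)
Y → ( ;: starts with '('
Y → ;: starts with ';'

The grammar has direct left recursion on: Y.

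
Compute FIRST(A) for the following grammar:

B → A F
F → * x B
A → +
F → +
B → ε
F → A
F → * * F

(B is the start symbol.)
From A → +:
  - '+' is a terminal: add '+' and stop

Collecting: FIRST(A) = { '+' }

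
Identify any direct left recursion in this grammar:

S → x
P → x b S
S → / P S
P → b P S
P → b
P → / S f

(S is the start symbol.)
Direct left recursion occurs when N → N α for some non-terminal N (the right-hand side begins with the left-hand side itself).

S → x: starts with x
P → x b S: starts with x
S → / P S: starts with '/'
P → b P S: starts with b
P → b: starts with b
P → / S f: starts with '/'

No direct left recursion found.

Answer: No direct left recursion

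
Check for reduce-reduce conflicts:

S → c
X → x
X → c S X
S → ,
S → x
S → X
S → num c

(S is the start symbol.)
Yes — I6: [S → x .] vs [X → x .]

A reduce-reduce conflict occurs when an LR(0) state has two complete items [A → α .] and [B → β .] — both call for a reduction, and with no lookahead the parser cannot choose between them.

Augment with S' → S and build the canonical LR(0) collection (I0 = CLOSURE({[S' → . S]}), then GOTO on every symbol after a dot until no new states appear). It has 12 states:
  I0: { [S → . ,], [S → . X], [S → . c], [S → . num c], [S → . x], [S' → . S], [X → . c S X], [X → . x] }  — shift
  I1: { [S → , .] }  — reduce
  I2: { [S' → S .] }  — accept
  I3: { [S → X .] }  — reduce
  I4: { [S → . ,], [S → . X], [S → . c], [S → . num c], [S → . x], [S → c .], [X → . c S X], [X → . x], [X → c . S X] }  — shift, reduce
  I5: { [S → num . c] }  — shift
  I6: { [S → x .], [X → x .] }  — 2 reduces
  I7: { [S → num c .] }  — reduce
  I8: { [X → . c S X], [X → . x], [X → c S . X] }  — shift
  I9: { [X → c S X .] }  — reduce
  I10: { [S → . ,], [S → . X], [S → . c], [S → . num c], [S → . x], [X → . c S X], [X → . x], [X → c . S X] }  — shift
  I11: { [X → x .] }  — reduce

I6 contains complete items [S → x .], [X → x .] — reduce-reduce conflict.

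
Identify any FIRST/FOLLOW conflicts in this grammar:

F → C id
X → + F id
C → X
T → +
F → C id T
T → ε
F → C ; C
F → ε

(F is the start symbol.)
Nullable non-terminals: F, T.
FIRST sets used below: FIRST(C) = { '+' }

F: nullable alternative(s) F → ε; FOLLOW(F) = { $, 'id' }
  F → C id: FIRST \ {ε} = { '+' } — disjoint from FOLLOW(F)
  F → C id T: FIRST \ {ε} = { '+' } — disjoint from FOLLOW(F)
  F → C ; C: FIRST \ {ε} = { '+' } — disjoint from FOLLOW(F)
  F → ε: FIRST \ {ε} = { } — this is the only nullable alternative, skip

T: nullable alternative(s) T → ε; FOLLOW(T) = { $, 'id' }
  T → +: FIRST \ {ε} = { '+' } — disjoint from FOLLOW(T)
  T → ε: FIRST \ {ε} = { } — this is the only nullable alternative, skip

C, X have no nullable alternative, so no FIRST/FOLLOW check is needed there.

No FIRST/FOLLOW conflicts found.

Answer: No FIRST/FOLLOW conflicts.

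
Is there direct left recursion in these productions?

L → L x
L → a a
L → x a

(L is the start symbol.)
Yes, L is left-recursive

Direct left recursion occurs when N → N α for some non-terminal N (the right-hand side begins with the left-hand side itself).

L → L x: LEFT RECURSIVE (starts with L)
L → a a: starts with a
L → x a: starts with x

The grammar has direct left recursion on: L.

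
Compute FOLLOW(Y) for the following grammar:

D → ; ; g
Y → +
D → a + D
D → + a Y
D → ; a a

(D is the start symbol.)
{ $ }

In D → + a Y: Y is at the end, add FOLLOW(D)

The FOLLOW sets referred to above (computed the same way, to a fixed point):
  FOLLOW(D) = { $ }

Taking the union: FOLLOW(Y) = { $ }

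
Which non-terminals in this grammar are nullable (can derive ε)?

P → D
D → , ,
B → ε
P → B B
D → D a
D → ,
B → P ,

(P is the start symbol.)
{ 'B', 'P' }

ε-productions: B → ε
So B is immediately nullable.
P → B B: every symbol on the right is nullable, so P is nullable too.
No further non-terminal can be added: every production for the remaining non-terminals contains a terminal or a non-nullable non-terminal.
Nullable = { 'B', 'P' }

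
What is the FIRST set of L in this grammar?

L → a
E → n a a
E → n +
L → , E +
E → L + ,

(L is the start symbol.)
To compute FIRST(L), examine every production with L on the left-hand side, reading each right-hand side left to right until a non-nullable symbol is reached.

From L → a:
  - a is a terminal: add 'a' and stop
From L → , E +:
  - ',' is a terminal: add ',' and stop

Collecting: FIRST(L) = { ',', 'a' }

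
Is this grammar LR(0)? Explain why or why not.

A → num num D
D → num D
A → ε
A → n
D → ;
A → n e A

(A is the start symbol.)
No. Shift-reduce conflict between [A → .] and [A → . n]

Augment with A' → A and build the canonical LR(0) collection (I0 = CLOSURE({[A' → . A]}), then GOTO on every symbol after a dot until no new states appear). It has 11 states:
  I0: { [A → . n e A], [A → . n], [A → . num num D], [A → .], [A' → . A] }  — shift, reduce
  I1: { [A' → A .] }  — accept
  I2: { [A → n . e A], [A → n .] }  — shift, reduce
  I3: { [A → num . num D] }  — shift
  I4: { [A → num num . D], [D → . ;], [D → . num D] }  — shift
  I5: { [D → ; .] }  — reduce
  I6: { [A → num num D .] }  — reduce
  I7: { [D → . ;], [D → . num D], [D → num . D] }  — shift
  I8: { [D → num D .] }  — reduce
  I9: { [A → . n e A], [A → . n], [A → . num num D], [A → .], [A → n e . A] }  — shift, reduce
  I10: { [A → n e A .] }  — reduce

Conflict in state I0:
  Shift-reduce conflict between [A → .] and [A → . n]
So the grammar is NOT LR(0).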